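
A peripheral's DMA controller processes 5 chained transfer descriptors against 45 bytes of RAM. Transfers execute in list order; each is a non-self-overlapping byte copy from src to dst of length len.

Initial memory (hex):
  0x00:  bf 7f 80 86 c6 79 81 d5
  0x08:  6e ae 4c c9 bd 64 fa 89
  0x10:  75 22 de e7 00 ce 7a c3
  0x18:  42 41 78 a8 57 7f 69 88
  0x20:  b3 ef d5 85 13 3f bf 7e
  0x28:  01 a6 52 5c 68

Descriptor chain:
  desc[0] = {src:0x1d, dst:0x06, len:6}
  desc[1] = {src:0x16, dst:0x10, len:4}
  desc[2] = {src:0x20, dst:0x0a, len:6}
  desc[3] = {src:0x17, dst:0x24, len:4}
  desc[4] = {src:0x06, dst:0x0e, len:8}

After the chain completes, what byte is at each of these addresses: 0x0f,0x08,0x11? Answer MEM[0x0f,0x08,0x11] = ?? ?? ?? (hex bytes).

MEM[0x0f,0x08,0x11] = 69 88 b3

#0 dst[0x06+6] := {0x7f,0x69,0x88,0xb3,0xef,0xd5}
#1 dst[0x10+4] := {0x7a,0xc3,0x42,0x41}
#2 dst[0x0a+6] := {0xb3,0xef,0xd5,0x85,0x13,0x3f}
#3 dst[0x24+4] := {0xc3,0x42,0x41,0x78}
#4 dst[0x0e+8] := {0x7f,0x69,0x88,0xb3,0xb3,0xef,0xd5,0x85}
query mem[0x0f]=0x69, mem[0x08]=0x88, mem[0x11]=0xb3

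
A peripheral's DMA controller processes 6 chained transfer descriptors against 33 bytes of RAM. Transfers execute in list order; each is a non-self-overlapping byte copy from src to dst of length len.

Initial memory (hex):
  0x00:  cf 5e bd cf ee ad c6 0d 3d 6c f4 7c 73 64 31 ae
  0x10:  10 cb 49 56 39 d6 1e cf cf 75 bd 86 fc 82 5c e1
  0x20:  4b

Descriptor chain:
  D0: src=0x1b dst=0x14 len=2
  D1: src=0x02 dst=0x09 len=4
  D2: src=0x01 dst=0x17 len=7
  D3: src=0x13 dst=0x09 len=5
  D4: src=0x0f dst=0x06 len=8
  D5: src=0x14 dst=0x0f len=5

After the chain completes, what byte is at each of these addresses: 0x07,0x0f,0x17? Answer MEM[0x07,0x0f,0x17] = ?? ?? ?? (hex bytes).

MEM[0x07,0x0f,0x17] = 10 86 5e

D0: mem[0x14..0x15] <- [86 fc]
D1: mem[0x09..0x0c] <- [bd cf ee ad]
D2: mem[0x17..0x1d] <- [5e bd cf ee ad c6 0d]
D3: mem[0x09..0x0d] <- [56 86 fc 1e 5e]
D4: mem[0x06..0x0d] <- [ae 10 cb 49 56 86 fc 1e]
D5: mem[0x0f..0x13] <- [86 fc 1e 5e bd]
query mem[0x07]=0x10, mem[0x0f]=0x86, mem[0x17]=0x5e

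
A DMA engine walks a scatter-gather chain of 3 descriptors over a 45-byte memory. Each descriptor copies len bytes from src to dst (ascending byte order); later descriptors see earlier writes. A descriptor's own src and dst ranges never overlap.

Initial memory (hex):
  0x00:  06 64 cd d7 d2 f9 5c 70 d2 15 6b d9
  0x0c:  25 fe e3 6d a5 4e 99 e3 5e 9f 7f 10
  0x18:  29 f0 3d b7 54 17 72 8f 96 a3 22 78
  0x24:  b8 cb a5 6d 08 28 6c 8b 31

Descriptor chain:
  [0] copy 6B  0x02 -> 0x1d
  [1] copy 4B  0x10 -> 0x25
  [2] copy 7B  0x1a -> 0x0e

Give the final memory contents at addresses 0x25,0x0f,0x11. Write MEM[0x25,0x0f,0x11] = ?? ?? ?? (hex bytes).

MEM[0x25,0x0f,0x11] = a5 b7 cd

#0 dst[0x1d+6] := {0xcd,0xd7,0xd2,0xf9,0x5c,0x70}
#1 dst[0x25+4] := {0xa5,0x4e,0x99,0xe3}
#2 dst[0x0e+7] := {0x3d,0xb7,0x54,0xcd,0xd7,0xd2,0xf9}
query mem[0x25]=0xa5, mem[0x0f]=0xb7, mem[0x11]=0xcd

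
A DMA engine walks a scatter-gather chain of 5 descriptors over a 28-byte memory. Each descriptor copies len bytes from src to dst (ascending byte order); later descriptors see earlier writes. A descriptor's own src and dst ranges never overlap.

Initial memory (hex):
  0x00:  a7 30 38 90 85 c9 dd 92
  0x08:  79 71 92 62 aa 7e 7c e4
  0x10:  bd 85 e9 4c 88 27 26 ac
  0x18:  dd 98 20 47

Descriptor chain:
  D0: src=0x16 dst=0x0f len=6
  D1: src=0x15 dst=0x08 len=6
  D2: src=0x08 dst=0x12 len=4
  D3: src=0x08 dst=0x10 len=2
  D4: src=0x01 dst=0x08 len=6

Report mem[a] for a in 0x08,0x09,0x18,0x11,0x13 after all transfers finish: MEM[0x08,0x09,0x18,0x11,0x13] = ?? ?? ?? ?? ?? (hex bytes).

[0] 0x16->0x0f len=6 : 26 ac dd 98 20 47
[1] 0x15->0x08 len=6 : 27 26 ac dd 98 20
[2] 0x08->0x12 len=4 : 27 26 ac dd
[3] 0x08->0x10 len=2 : 27 26
[4] 0x01->0x08 len=6 : 30 38 90 85 c9 dd
query mem[0x08]=0x30, mem[0x09]=0x38, mem[0x18]=0xdd, mem[0x11]=0x26, mem[0x13]=0x26

MEM[0x08,0x09,0x18,0x11,0x13] = 30 38 dd 26 26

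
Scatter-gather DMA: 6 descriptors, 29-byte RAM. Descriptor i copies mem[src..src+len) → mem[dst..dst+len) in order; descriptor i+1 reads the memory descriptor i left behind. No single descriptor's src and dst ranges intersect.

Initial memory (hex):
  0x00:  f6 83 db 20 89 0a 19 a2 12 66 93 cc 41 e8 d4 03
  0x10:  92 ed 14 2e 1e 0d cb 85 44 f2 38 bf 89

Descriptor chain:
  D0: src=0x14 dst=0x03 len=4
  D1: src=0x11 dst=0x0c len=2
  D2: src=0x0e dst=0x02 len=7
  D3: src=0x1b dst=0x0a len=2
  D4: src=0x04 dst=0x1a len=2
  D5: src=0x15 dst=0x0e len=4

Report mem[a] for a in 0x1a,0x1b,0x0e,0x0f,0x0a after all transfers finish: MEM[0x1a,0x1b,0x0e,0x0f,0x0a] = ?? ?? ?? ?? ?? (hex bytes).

MEM[0x1a,0x1b,0x0e,0x0f,0x0a] = 92 ed 0d cb bf

D0: mem[0x03..0x06] <- [1e 0d cb 85]
D1: mem[0x0c..0x0d] <- [ed 14]
D2: mem[0x02..0x08] <- [d4 03 92 ed 14 2e 1e]
D3: mem[0x0a..0x0b] <- [bf 89]
D4: mem[0x1a..0x1b] <- [92 ed]
D5: mem[0x0e..0x11] <- [0d cb 85 44]
query mem[0x1a]=0x92, mem[0x1b]=0xed, mem[0x0e]=0x0d, mem[0x0f]=0xcb, mem[0x0a]=0xbf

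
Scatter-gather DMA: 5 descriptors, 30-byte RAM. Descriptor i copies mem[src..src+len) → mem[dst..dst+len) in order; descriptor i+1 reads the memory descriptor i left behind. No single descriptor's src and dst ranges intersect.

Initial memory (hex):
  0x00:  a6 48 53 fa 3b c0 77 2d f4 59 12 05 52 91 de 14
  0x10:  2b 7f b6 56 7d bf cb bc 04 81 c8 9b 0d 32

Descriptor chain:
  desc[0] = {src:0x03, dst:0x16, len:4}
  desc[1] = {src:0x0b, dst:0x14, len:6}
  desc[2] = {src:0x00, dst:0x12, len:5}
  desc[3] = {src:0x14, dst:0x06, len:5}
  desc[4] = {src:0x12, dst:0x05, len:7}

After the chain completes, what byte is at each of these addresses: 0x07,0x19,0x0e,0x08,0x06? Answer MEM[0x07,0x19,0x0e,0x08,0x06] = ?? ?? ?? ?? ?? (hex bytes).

MEM[0x07,0x19,0x0e,0x08,0x06] = 53 2b de fa 48

D0: mem[0x16..0x19] <- [fa 3b c0 77]
D1: mem[0x14..0x19] <- [05 52 91 de 14 2b]
D2: mem[0x12..0x16] <- [a6 48 53 fa 3b]
D3: mem[0x06..0x0a] <- [53 fa 3b de 14]
D4: mem[0x05..0x0b] <- [a6 48 53 fa 3b de 14]
query mem[0x07]=0x53, mem[0x19]=0x2b, mem[0x0e]=0xde, mem[0x08]=0xfa, mem[0x06]=0x48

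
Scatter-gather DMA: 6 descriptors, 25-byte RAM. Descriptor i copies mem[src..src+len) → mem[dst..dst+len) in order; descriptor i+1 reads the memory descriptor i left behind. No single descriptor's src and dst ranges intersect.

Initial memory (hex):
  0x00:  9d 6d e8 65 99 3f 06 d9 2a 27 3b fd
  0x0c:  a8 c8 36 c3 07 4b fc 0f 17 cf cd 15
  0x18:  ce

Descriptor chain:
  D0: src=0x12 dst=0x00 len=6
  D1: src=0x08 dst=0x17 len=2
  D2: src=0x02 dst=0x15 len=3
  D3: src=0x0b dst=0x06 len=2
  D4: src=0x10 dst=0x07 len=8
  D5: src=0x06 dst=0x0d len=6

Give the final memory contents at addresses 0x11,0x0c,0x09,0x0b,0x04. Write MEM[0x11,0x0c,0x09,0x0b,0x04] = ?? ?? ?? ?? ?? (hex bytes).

MEM[0x11,0x0c,0x09,0x0b,0x04] = 0f 17 fc 17 cd

[0] 0x12->0x00 len=6 : fc 0f 17 cf cd 15
[1] 0x08->0x17 len=2 : 2a 27
[2] 0x02->0x15 len=3 : 17 cf cd
[3] 0x0b->0x06 len=2 : fd a8
[4] 0x10->0x07 len=8 : 07 4b fc 0f 17 17 cf cd
[5] 0x06->0x0d len=6 : fd 07 4b fc 0f 17
query mem[0x11]=0x0f, mem[0x0c]=0x17, mem[0x09]=0xfc, mem[0x0b]=0x17, mem[0x04]=0xcd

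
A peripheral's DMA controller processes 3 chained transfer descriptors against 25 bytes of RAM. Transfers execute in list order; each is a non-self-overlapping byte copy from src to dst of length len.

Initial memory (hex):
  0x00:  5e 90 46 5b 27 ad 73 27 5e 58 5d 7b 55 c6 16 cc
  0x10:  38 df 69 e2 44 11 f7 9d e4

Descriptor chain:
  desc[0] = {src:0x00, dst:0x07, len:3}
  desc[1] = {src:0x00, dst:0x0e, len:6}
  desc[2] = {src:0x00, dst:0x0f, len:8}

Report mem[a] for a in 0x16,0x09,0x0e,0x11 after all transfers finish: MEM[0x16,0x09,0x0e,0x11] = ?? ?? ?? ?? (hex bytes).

MEM[0x16,0x09,0x0e,0x11] = 5e 46 5e 46

D0: mem[0x07..0x09] <- [5e 90 46]
D1: mem[0x0e..0x13] <- [5e 90 46 5b 27 ad]
D2: mem[0x0f..0x16] <- [5e 90 46 5b 27 ad 73 5e]
query mem[0x16]=0x5e, mem[0x09]=0x46, mem[0x0e]=0x5e, mem[0x11]=0x46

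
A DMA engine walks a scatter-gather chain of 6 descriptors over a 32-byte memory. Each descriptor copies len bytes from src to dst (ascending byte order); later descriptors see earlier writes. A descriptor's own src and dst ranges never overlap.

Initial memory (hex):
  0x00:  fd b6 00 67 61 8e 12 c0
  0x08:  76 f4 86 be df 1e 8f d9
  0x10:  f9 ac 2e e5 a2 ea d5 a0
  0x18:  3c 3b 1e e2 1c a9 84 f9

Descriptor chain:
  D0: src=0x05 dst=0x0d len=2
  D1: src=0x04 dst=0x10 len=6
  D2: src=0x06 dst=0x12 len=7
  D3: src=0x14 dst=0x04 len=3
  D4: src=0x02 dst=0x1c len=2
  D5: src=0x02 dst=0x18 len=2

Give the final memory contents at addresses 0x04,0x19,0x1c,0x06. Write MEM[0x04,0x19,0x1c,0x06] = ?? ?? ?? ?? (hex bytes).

[0] 0x05->0x0d len=2 : 8e 12
[1] 0x04->0x10 len=6 : 61 8e 12 c0 76 f4
[2] 0x06->0x12 len=7 : 12 c0 76 f4 86 be df
[3] 0x14->0x04 len=3 : 76 f4 86
[4] 0x02->0x1c len=2 : 00 67
[5] 0x02->0x18 len=2 : 00 67
query mem[0x04]=0x76, mem[0x19]=0x67, mem[0x1c]=0x00, mem[0x06]=0x86

MEM[0x04,0x19,0x1c,0x06] = 76 67 00 86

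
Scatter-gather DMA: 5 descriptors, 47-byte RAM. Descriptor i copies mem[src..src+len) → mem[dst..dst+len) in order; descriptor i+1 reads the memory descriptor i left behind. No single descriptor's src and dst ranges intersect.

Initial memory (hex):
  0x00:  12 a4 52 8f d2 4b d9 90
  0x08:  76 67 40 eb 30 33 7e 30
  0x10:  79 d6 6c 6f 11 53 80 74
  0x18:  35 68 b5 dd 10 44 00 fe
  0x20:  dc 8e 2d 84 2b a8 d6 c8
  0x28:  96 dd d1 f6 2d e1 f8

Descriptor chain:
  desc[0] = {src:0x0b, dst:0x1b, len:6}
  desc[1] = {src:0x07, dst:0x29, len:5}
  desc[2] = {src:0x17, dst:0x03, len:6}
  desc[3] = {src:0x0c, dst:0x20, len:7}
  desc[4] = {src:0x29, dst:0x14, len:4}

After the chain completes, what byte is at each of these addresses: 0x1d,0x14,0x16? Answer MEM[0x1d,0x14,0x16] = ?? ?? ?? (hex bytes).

D0: mem[0x1b..0x20] <- [eb 30 33 7e 30 79]
D1: mem[0x29..0x2d] <- [90 76 67 40 eb]
D2: mem[0x03..0x08] <- [74 35 68 b5 eb 30]
D3: mem[0x20..0x26] <- [30 33 7e 30 79 d6 6c]
D4: mem[0x14..0x17] <- [90 76 67 40]
query mem[0x1d]=0x33, mem[0x14]=0x90, mem[0x16]=0x67

MEM[0x1d,0x14,0x16] = 33 90 67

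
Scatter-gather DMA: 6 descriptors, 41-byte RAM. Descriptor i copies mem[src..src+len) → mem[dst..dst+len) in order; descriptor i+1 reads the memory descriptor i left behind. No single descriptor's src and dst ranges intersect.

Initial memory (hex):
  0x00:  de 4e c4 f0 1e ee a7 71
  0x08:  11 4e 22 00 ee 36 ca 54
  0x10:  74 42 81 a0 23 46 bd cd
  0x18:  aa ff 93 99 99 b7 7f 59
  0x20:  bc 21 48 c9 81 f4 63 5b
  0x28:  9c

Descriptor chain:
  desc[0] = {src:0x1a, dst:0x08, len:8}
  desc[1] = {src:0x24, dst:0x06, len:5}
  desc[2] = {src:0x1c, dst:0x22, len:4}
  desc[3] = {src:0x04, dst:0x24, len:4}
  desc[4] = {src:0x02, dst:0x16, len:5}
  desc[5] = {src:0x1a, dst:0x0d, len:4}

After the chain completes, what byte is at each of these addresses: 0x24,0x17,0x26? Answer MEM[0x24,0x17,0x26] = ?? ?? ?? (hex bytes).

#0 dst[0x08+8] := {0x93,0x99,0x99,0xb7,0x7f,0x59,0xbc,0x21}
#1 dst[0x06+5] := {0x81,0xf4,0x63,0x5b,0x9c}
#2 dst[0x22+4] := {0x99,0xb7,0x7f,0x59}
#3 dst[0x24+4] := {0x1e,0xee,0x81,0xf4}
#4 dst[0x16+5] := {0xc4,0xf0,0x1e,0xee,0x81}
#5 dst[0x0d+4] := {0x81,0x99,0x99,0xb7}
query mem[0x24]=0x1e, mem[0x17]=0xf0, mem[0x26]=0x81

MEM[0x24,0x17,0x26] = 1e f0 81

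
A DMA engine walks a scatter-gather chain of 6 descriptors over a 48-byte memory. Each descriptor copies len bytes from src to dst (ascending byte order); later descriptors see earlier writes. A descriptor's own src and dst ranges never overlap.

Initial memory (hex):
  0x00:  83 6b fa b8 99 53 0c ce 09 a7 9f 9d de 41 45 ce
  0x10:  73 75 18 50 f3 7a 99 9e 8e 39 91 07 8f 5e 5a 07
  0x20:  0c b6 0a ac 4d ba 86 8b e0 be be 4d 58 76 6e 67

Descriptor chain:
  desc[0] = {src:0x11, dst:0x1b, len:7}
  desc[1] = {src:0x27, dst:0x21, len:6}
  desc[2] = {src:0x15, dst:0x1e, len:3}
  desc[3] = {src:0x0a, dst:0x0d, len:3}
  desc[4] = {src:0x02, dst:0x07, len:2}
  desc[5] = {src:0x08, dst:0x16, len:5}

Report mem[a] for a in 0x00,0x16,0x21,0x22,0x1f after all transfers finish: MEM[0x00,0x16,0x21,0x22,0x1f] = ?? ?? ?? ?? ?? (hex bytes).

[0] 0x11->0x1b len=7 : 75 18 50 f3 7a 99 9e
[1] 0x27->0x21 len=6 : 8b e0 be be 4d 58
[2] 0x15->0x1e len=3 : 7a 99 9e
[3] 0x0a->0x0d len=3 : 9f 9d de
[4] 0x02->0x07 len=2 : fa b8
[5] 0x08->0x16 len=5 : b8 a7 9f 9d de
query mem[0x00]=0x83, mem[0x16]=0xb8, mem[0x21]=0x8b, mem[0x22]=0xe0, mem[0x1f]=0x99

MEM[0x00,0x16,0x21,0x22,0x1f] = 83 b8 8b e0 99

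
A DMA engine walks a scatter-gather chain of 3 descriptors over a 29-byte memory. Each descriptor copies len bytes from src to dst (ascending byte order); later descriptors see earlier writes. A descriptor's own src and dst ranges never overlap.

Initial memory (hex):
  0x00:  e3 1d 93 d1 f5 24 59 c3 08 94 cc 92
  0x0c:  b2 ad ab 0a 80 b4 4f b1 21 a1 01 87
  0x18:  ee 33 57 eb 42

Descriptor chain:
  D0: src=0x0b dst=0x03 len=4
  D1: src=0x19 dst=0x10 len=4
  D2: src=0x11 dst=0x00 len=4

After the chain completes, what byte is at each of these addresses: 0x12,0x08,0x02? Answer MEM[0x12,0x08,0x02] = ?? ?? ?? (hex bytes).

MEM[0x12,0x08,0x02] = eb 08 42

D0: mem[0x03..0x06] <- [92 b2 ad ab]
D1: mem[0x10..0x13] <- [33 57 eb 42]
D2: mem[0x00..0x03] <- [57 eb 42 21]
query mem[0x12]=0xeb, mem[0x08]=0x08, mem[0x02]=0x42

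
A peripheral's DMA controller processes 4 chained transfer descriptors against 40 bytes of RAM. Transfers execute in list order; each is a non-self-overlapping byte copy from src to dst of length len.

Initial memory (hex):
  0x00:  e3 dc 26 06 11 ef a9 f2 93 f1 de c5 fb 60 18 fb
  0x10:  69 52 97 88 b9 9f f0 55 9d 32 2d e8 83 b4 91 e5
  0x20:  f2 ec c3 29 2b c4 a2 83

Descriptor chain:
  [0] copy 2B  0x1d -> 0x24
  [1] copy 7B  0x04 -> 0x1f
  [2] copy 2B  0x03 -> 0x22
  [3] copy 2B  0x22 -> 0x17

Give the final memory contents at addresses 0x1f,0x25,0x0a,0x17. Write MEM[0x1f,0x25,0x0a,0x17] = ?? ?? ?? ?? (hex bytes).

D0: mem[0x24..0x25] <- [b4 91]
D1: mem[0x1f..0x25] <- [11 ef a9 f2 93 f1 de]
D2: mem[0x22..0x23] <- [06 11]
D3: mem[0x17..0x18] <- [06 11]
query mem[0x1f]=0x11, mem[0x25]=0xde, mem[0x0a]=0xde, mem[0x17]=0x06

MEM[0x1f,0x25,0x0a,0x17] = 11 de de 06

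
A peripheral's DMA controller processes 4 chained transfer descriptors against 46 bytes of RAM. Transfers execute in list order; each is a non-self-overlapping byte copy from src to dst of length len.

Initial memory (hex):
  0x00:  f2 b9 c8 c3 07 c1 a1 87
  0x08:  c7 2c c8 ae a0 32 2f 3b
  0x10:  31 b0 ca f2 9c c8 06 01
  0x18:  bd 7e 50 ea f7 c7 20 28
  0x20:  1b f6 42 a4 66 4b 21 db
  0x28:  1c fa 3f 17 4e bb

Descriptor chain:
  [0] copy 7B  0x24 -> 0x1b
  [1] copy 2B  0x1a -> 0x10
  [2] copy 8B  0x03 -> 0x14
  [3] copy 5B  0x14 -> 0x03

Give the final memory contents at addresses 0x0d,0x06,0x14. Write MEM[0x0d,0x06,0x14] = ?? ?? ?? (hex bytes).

[0] 0x24->0x1b len=7 : 66 4b 21 db 1c fa 3f
[1] 0x1a->0x10 len=2 : 50 66
[2] 0x03->0x14 len=8 : c3 07 c1 a1 87 c7 2c c8
[3] 0x14->0x03 len=5 : c3 07 c1 a1 87
query mem[0x0d]=0x32, mem[0x06]=0xa1, mem[0x14]=0xc3

MEM[0x0d,0x06,0x14] = 32 a1 c3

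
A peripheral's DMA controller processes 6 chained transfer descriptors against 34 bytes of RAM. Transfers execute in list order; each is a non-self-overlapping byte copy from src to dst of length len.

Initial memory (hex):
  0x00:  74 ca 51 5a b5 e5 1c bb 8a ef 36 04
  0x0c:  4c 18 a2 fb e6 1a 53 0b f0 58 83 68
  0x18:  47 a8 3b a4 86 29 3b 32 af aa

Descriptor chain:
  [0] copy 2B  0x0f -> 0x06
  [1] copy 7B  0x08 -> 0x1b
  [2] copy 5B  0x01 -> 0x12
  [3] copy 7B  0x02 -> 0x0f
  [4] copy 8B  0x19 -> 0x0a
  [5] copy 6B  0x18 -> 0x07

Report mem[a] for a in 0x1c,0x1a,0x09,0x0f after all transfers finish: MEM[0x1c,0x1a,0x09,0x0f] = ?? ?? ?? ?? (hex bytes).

D0: mem[0x06..0x07] <- [fb e6]
D1: mem[0x1b..0x21] <- [8a ef 36 04 4c 18 a2]
D2: mem[0x12..0x16] <- [ca 51 5a b5 e5]
D3: mem[0x0f..0x15] <- [51 5a b5 e5 fb e6 8a]
D4: mem[0x0a..0x11] <- [a8 3b 8a ef 36 04 4c 18]
D5: mem[0x07..0x0c] <- [47 a8 3b 8a ef 36]
query mem[0x1c]=0xef, mem[0x1a]=0x3b, mem[0x09]=0x3b, mem[0x0f]=0x04

MEM[0x1c,0x1a,0x09,0x0f] = ef 3b 3b 04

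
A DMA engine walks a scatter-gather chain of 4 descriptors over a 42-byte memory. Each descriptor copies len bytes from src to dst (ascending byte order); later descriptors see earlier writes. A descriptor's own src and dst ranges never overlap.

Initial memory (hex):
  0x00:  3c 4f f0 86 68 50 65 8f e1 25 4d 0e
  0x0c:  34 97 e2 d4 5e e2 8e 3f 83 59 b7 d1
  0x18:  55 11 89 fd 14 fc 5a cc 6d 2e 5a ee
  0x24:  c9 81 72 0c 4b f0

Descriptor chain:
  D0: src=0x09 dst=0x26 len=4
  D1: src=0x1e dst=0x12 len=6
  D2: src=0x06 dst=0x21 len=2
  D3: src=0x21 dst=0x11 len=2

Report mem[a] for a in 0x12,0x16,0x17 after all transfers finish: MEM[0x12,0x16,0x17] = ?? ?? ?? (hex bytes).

[0] 0x09->0x26 len=4 : 25 4d 0e 34
[1] 0x1e->0x12 len=6 : 5a cc 6d 2e 5a ee
[2] 0x06->0x21 len=2 : 65 8f
[3] 0x21->0x11 len=2 : 65 8f
query mem[0x12]=0x8f, mem[0x16]=0x5a, mem[0x17]=0xee

MEM[0x12,0x16,0x17] = 8f 5a ee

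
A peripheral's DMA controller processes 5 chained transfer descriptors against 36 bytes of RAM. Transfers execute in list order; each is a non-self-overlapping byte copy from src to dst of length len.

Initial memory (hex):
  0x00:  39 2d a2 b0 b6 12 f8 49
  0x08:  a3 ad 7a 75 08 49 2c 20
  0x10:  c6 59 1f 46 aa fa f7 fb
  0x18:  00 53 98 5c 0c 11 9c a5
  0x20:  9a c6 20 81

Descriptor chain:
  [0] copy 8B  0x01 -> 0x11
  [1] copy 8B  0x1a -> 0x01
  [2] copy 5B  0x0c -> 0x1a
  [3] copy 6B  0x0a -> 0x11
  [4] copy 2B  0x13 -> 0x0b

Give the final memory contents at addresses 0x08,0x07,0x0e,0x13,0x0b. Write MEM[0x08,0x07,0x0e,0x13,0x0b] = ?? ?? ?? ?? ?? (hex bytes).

D0: mem[0x11..0x18] <- [2d a2 b0 b6 12 f8 49 a3]
D1: mem[0x01..0x08] <- [98 5c 0c 11 9c a5 9a c6]
D2: mem[0x1a..0x1e] <- [08 49 2c 20 c6]
D3: mem[0x11..0x16] <- [7a 75 08 49 2c 20]
D4: mem[0x0b..0x0c] <- [08 49]
query mem[0x08]=0xc6, mem[0x07]=0x9a, mem[0x0e]=0x2c, mem[0x13]=0x08, mem[0x0b]=0x08

MEM[0x08,0x07,0x0e,0x13,0x0b] = c6 9a 2c 08 08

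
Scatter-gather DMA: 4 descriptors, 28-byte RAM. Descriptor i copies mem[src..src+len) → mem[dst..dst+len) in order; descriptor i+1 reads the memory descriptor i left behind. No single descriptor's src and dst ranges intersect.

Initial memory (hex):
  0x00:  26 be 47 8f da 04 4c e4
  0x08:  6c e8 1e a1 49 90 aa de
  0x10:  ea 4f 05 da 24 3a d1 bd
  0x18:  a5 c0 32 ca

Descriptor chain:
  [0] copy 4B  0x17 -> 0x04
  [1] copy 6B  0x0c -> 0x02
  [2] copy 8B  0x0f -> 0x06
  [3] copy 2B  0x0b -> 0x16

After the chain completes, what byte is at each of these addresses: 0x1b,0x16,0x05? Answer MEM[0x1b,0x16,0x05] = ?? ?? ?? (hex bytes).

  after D0: wrote 4B at 0x04 = bda5c032
  after D1: wrote 6B at 0x02 = 4990aadeea4f
  after D2: wrote 8B at 0x06 = deea4f05da243ad1
  after D3: wrote 2B at 0x16 = 243a
query mem[0x1b]=0xca, mem[0x16]=0x24, mem[0x05]=0xde

MEM[0x1b,0x16,0x05] = ca 24 de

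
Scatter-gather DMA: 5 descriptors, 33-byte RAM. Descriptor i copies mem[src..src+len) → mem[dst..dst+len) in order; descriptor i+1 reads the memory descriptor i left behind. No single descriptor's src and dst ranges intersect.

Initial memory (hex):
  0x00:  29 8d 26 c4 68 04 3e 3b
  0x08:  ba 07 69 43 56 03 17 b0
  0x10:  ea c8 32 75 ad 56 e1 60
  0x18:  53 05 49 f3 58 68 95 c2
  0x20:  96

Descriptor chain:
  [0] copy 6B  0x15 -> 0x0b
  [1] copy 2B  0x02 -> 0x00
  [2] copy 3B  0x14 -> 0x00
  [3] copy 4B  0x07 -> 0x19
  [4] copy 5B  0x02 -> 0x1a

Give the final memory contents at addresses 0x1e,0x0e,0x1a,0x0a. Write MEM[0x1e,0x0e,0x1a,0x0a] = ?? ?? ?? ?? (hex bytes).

[0] 0x15->0x0b len=6 : 56 e1 60 53 05 49
[1] 0x02->0x00 len=2 : 26 c4
[2] 0x14->0x00 len=3 : ad 56 e1
[3] 0x07->0x19 len=4 : 3b ba 07 69
[4] 0x02->0x1a len=5 : e1 c4 68 04 3e
query mem[0x1e]=0x3e, mem[0x0e]=0x53, mem[0x1a]=0xe1, mem[0x0a]=0x69

MEM[0x1e,0x0e,0x1a,0x0a] = 3e 53 e1 69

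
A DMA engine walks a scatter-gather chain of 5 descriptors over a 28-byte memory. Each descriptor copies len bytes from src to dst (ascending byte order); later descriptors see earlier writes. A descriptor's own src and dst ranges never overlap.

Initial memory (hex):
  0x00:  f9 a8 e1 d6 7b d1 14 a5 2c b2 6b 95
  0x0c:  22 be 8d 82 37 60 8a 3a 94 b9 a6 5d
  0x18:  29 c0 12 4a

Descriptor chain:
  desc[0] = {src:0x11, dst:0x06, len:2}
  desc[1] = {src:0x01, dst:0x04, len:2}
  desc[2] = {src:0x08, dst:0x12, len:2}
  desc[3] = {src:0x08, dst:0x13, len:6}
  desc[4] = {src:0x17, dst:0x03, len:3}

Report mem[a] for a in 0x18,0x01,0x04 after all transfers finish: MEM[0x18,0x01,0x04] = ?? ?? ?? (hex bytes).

MEM[0x18,0x01,0x04] = be a8 be

#0 dst[0x06+2] := {0x60,0x8a}
#1 dst[0x04+2] := {0xa8,0xe1}
#2 dst[0x12+2] := {0x2c,0xb2}
#3 dst[0x13+6] := {0x2c,0xb2,0x6b,0x95,0x22,0xbe}
#4 dst[0x03+3] := {0x22,0xbe,0xc0}
query mem[0x18]=0xbe, mem[0x01]=0xa8, mem[0x04]=0xbe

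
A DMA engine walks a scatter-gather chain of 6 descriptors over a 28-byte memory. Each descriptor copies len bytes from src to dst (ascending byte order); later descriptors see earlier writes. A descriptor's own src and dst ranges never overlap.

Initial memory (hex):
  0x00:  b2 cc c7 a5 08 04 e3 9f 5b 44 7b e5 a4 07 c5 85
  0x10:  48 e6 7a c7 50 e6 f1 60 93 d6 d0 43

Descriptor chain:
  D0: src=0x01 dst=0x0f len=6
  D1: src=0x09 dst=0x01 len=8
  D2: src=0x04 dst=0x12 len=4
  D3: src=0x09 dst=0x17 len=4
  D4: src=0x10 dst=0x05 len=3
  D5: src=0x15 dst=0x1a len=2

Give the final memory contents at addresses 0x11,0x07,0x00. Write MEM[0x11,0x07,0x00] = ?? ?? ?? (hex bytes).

#0 dst[0x0f+6] := {0xcc,0xc7,0xa5,0x08,0x04,0xe3}
#1 dst[0x01+8] := {0x44,0x7b,0xe5,0xa4,0x07,0xc5,0xcc,0xc7}
#2 dst[0x12+4] := {0xa4,0x07,0xc5,0xcc}
#3 dst[0x17+4] := {0x44,0x7b,0xe5,0xa4}
#4 dst[0x05+3] := {0xc7,0xa5,0xa4}
#5 dst[0x1a+2] := {0xcc,0xf1}
query mem[0x11]=0xa5, mem[0x07]=0xa4, mem[0x00]=0xb2

MEM[0x11,0x07,0x00] = a5 a4 b2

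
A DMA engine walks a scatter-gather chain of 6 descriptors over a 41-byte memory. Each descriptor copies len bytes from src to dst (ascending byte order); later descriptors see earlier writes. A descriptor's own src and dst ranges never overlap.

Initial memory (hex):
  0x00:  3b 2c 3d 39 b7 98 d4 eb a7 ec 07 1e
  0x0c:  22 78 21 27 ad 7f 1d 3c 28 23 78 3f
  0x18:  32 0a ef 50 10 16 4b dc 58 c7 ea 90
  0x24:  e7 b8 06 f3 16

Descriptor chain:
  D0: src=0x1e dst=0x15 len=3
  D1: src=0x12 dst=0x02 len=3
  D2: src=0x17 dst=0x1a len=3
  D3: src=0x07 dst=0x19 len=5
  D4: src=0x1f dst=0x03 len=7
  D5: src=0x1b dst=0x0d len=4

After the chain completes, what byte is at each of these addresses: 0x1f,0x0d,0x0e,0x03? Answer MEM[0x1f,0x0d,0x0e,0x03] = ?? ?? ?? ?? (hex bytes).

[0] 0x1e->0x15 len=3 : 4b dc 58
[1] 0x12->0x02 len=3 : 1d 3c 28
[2] 0x17->0x1a len=3 : 58 32 0a
[3] 0x07->0x19 len=5 : eb a7 ec 07 1e
[4] 0x1f->0x03 len=7 : dc 58 c7 ea 90 e7 b8
[5] 0x1b->0x0d len=4 : ec 07 1e 4b
query mem[0x1f]=0xdc, mem[0x0d]=0xec, mem[0x0e]=0x07, mem[0x03]=0xdc

MEM[0x1f,0x0d,0x0e,0x03] = dc ec 07 dc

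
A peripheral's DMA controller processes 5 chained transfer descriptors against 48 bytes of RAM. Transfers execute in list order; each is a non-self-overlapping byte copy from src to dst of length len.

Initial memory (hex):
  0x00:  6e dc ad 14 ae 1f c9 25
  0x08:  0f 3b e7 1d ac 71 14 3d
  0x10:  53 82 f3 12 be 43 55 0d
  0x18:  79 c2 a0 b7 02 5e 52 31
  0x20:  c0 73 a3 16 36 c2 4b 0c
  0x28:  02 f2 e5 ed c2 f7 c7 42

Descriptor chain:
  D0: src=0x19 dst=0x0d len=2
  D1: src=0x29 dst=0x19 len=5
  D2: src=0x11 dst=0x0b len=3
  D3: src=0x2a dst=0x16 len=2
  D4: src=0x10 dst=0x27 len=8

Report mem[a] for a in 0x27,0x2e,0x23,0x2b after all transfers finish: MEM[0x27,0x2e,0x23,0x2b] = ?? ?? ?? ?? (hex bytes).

#0 dst[0x0d+2] := {0xc2,0xa0}
#1 dst[0x19+5] := {0xf2,0xe5,0xed,0xc2,0xf7}
#2 dst[0x0b+3] := {0x82,0xf3,0x12}
#3 dst[0x16+2] := {0xe5,0xed}
#4 dst[0x27+8] := {0x53,0x82,0xf3,0x12,0xbe,0x43,0xe5,0xed}
query mem[0x27]=0x53, mem[0x2e]=0xed, mem[0x23]=0x16, mem[0x2b]=0xbe

MEM[0x27,0x2e,0x23,0x2b] = 53 ed 16 be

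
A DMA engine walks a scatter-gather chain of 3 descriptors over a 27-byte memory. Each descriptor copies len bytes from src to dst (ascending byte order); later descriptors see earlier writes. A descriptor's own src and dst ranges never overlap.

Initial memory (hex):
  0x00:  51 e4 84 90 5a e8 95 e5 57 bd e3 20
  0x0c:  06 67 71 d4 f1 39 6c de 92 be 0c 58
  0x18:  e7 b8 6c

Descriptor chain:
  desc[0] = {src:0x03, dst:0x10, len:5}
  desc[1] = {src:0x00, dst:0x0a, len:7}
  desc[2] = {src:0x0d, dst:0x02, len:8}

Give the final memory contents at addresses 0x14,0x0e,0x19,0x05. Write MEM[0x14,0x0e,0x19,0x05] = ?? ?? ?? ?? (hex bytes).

MEM[0x14,0x0e,0x19,0x05] = e5 5a b8 95

[0] 0x03->0x10 len=5 : 90 5a e8 95 e5
[1] 0x00->0x0a len=7 : 51 e4 84 90 5a e8 95
[2] 0x0d->0x02 len=8 : 90 5a e8 95 5a e8 95 e5
query mem[0x14]=0xe5, mem[0x0e]=0x5a, mem[0x19]=0xb8, mem[0x05]=0x95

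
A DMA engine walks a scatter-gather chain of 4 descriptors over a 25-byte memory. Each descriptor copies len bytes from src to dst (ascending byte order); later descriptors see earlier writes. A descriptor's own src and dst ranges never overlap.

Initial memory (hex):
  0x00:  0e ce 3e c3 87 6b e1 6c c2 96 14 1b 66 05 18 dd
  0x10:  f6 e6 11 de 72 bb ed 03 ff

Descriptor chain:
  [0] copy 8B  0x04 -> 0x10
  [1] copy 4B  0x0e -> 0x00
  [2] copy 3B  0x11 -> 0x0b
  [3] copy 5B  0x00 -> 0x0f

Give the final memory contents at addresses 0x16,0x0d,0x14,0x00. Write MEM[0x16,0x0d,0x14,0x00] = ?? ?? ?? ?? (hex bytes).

D0: mem[0x10..0x17] <- [87 6b e1 6c c2 96 14 1b]
D1: mem[0x00..0x03] <- [18 dd 87 6b]
D2: mem[0x0b..0x0d] <- [6b e1 6c]
D3: mem[0x0f..0x13] <- [18 dd 87 6b 87]
query mem[0x16]=0x14, mem[0x0d]=0x6c, mem[0x14]=0xc2, mem[0x00]=0x18

MEM[0x16,0x0d,0x14,0x00] = 14 6c c2 18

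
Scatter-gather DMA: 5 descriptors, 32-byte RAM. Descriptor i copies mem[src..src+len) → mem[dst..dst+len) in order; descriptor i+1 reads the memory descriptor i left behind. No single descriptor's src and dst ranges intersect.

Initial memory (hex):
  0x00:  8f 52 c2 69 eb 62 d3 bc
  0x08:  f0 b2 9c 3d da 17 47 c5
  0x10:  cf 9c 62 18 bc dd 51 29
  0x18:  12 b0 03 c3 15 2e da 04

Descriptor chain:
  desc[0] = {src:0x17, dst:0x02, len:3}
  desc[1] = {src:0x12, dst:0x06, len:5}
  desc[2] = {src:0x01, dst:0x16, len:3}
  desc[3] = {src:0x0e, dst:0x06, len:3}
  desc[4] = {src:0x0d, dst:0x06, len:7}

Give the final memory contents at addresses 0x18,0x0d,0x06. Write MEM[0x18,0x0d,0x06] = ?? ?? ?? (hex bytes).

MEM[0x18,0x0d,0x06] = 12 17 17

#0 dst[0x02+3] := {0x29,0x12,0xb0}
#1 dst[0x06+5] := {0x62,0x18,0xbc,0xdd,0x51}
#2 dst[0x16+3] := {0x52,0x29,0x12}
#3 dst[0x06+3] := {0x47,0xc5,0xcf}
#4 dst[0x06+7] := {0x17,0x47,0xc5,0xcf,0x9c,0x62,0x18}
query mem[0x18]=0x12, mem[0x0d]=0x17, mem[0x06]=0x17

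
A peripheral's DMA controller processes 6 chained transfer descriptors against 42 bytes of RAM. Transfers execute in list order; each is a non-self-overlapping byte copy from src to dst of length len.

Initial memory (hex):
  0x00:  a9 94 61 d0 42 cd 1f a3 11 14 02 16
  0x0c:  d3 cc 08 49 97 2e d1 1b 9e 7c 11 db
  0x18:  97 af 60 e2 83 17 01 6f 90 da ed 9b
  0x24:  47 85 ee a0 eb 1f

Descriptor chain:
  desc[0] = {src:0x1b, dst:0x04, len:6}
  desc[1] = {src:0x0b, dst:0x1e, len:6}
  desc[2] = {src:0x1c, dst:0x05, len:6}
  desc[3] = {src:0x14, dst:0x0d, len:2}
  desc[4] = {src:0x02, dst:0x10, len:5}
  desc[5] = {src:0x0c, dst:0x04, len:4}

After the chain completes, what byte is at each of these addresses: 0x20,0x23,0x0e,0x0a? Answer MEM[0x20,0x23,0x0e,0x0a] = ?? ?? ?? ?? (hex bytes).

MEM[0x20,0x23,0x0e,0x0a] = cc 97 7c 08

#0 dst[0x04+6] := {0xe2,0x83,0x17,0x01,0x6f,0x90}
#1 dst[0x1e+6] := {0x16,0xd3,0xcc,0x08,0x49,0x97}
#2 dst[0x05+6] := {0x83,0x17,0x16,0xd3,0xcc,0x08}
#3 dst[0x0d+2] := {0x9e,0x7c}
#4 dst[0x10+5] := {0x61,0xd0,0xe2,0x83,0x17}
#5 dst[0x04+4] := {0xd3,0x9e,0x7c,0x49}
query mem[0x20]=0xcc, mem[0x23]=0x97, mem[0x0e]=0x7c, mem[0x0a]=0x08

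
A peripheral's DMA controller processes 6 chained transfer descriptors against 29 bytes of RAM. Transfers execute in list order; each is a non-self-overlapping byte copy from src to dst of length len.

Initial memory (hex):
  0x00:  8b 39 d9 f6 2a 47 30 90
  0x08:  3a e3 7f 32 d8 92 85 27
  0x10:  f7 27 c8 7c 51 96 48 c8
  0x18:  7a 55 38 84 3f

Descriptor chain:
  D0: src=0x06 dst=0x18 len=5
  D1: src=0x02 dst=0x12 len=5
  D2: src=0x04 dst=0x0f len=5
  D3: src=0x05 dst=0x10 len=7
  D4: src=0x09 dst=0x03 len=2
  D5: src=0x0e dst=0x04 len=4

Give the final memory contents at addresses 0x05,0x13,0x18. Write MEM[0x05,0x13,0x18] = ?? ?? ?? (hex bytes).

MEM[0x05,0x13,0x18] = 2a 3a 30

  after D0: wrote 5B at 0x18 = 30903ae37f
  after D1: wrote 5B at 0x12 = d9f62a4730
  after D2: wrote 5B at 0x0f = 2a4730903a
  after D3: wrote 7B at 0x10 = 4730903ae37f32
  after D4: wrote 2B at 0x03 = e37f
  after D5: wrote 4B at 0x04 = 852a4730
query mem[0x05]=0x2a, mem[0x13]=0x3a, mem[0x18]=0x30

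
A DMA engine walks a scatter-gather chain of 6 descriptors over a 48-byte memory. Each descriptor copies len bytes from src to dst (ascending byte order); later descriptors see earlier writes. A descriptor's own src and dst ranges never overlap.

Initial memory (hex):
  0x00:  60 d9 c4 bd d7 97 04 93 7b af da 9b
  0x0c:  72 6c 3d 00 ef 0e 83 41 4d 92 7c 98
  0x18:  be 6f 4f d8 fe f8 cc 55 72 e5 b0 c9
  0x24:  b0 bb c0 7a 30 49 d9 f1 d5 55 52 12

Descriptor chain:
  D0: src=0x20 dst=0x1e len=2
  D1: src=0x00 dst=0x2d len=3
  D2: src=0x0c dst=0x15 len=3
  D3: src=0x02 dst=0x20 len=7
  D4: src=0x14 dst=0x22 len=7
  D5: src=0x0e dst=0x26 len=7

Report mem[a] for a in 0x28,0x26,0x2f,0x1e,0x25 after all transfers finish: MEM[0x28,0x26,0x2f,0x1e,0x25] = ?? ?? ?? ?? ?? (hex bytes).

#0 dst[0x1e+2] := {0x72,0xe5}
#1 dst[0x2d+3] := {0x60,0xd9,0xc4}
#2 dst[0x15+3] := {0x72,0x6c,0x3d}
#3 dst[0x20+7] := {0xc4,0xbd,0xd7,0x97,0x04,0x93,0x7b}
#4 dst[0x22+7] := {0x4d,0x72,0x6c,0x3d,0xbe,0x6f,0x4f}
#5 dst[0x26+7] := {0x3d,0x00,0xef,0x0e,0x83,0x41,0x4d}
query mem[0x28]=0xef, mem[0x26]=0x3d, mem[0x2f]=0xc4, mem[0x1e]=0x72, mem[0x25]=0x3d

MEM[0x28,0x26,0x2f,0x1e,0x25] = ef 3d c4 72 3d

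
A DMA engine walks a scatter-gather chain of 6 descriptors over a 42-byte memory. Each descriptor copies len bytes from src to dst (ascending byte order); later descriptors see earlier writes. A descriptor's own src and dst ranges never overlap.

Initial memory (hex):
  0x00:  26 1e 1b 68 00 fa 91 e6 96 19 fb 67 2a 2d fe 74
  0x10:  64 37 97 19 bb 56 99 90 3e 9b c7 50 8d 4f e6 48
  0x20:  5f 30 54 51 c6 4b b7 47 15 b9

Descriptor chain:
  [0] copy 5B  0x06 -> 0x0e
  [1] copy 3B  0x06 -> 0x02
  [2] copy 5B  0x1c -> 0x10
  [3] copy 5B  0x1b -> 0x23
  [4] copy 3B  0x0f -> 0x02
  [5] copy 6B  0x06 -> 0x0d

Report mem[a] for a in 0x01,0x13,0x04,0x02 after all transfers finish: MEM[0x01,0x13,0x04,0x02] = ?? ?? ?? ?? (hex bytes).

MEM[0x01,0x13,0x04,0x02] = 1e 48 4f e6

#0 dst[0x0e+5] := {0x91,0xe6,0x96,0x19,0xfb}
#1 dst[0x02+3] := {0x91,0xe6,0x96}
#2 dst[0x10+5] := {0x8d,0x4f,0xe6,0x48,0x5f}
#3 dst[0x23+5] := {0x50,0x8d,0x4f,0xe6,0x48}
#4 dst[0x02+3] := {0xe6,0x8d,0x4f}
#5 dst[0x0d+6] := {0x91,0xe6,0x96,0x19,0xfb,0x67}
query mem[0x01]=0x1e, mem[0x13]=0x48, mem[0x04]=0x4f, mem[0x02]=0xe6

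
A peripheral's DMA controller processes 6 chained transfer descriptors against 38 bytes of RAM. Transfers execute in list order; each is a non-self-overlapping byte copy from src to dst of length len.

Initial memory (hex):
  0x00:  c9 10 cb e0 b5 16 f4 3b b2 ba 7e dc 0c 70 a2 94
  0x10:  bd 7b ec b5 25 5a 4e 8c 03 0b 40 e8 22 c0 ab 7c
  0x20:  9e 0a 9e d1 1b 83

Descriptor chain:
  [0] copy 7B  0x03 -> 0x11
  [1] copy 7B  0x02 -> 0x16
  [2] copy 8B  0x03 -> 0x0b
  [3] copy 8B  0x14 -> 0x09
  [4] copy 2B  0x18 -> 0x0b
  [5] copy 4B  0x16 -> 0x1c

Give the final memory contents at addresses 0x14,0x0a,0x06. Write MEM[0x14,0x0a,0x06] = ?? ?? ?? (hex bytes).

D0: mem[0x11..0x17] <- [e0 b5 16 f4 3b b2 ba]
D1: mem[0x16..0x1c] <- [cb e0 b5 16 f4 3b b2]
D2: mem[0x0b..0x12] <- [e0 b5 16 f4 3b b2 ba 7e]
D3: mem[0x09..0x10] <- [f4 3b cb e0 b5 16 f4 3b]
D4: mem[0x0b..0x0c] <- [b5 16]
D5: mem[0x1c..0x1f] <- [cb e0 b5 16]
query mem[0x14]=0xf4, mem[0x0a]=0x3b, mem[0x06]=0xf4

MEM[0x14,0x0a,0x06] = f4 3b f4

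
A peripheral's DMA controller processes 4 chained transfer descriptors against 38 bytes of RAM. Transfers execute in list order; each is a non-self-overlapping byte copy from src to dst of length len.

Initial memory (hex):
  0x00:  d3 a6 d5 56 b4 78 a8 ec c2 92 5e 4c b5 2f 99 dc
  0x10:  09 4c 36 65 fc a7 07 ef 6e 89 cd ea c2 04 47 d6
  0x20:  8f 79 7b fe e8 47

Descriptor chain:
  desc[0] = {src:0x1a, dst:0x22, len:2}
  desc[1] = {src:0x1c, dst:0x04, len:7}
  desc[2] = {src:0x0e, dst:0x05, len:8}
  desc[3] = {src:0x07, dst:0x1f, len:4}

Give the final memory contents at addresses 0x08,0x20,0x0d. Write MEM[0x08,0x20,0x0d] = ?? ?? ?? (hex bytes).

MEM[0x08,0x20,0x0d] = 4c 4c 2f

[0] 0x1a->0x22 len=2 : cd ea
[1] 0x1c->0x04 len=7 : c2 04 47 d6 8f 79 cd
[2] 0x0e->0x05 len=8 : 99 dc 09 4c 36 65 fc a7
[3] 0x07->0x1f len=4 : 09 4c 36 65
query mem[0x08]=0x4c, mem[0x20]=0x4c, mem[0x0d]=0x2f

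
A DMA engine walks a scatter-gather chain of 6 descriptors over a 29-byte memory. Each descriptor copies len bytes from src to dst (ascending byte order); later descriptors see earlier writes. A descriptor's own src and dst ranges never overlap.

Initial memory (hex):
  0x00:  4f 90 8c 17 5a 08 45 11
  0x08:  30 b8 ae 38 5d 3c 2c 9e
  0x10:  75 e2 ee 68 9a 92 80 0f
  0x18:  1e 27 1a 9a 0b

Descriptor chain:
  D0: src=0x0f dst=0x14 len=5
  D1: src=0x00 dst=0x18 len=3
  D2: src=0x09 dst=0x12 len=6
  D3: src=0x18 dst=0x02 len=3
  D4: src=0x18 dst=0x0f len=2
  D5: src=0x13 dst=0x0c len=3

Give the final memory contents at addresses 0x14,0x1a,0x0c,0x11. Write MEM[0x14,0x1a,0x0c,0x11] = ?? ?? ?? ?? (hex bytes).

D0: mem[0x14..0x18] <- [9e 75 e2 ee 68]
D1: mem[0x18..0x1a] <- [4f 90 8c]
D2: mem[0x12..0x17] <- [b8 ae 38 5d 3c 2c]
D3: mem[0x02..0x04] <- [4f 90 8c]
D4: mem[0x0f..0x10] <- [4f 90]
D5: mem[0x0c..0x0e] <- [ae 38 5d]
query mem[0x14]=0x38, mem[0x1a]=0x8c, mem[0x0c]=0xae, mem[0x11]=0xe2

MEM[0x14,0x1a,0x0c,0x11] = 38 8c ae e2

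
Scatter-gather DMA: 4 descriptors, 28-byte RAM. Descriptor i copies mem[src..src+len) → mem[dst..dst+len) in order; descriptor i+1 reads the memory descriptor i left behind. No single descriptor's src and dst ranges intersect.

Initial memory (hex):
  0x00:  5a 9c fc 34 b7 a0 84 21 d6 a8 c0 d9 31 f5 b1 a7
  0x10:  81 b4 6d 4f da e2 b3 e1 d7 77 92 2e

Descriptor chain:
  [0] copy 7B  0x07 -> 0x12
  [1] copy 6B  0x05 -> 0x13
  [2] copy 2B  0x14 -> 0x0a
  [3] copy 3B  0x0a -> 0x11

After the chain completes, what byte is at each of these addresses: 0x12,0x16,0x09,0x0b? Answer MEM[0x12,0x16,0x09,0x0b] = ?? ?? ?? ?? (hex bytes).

MEM[0x12,0x16,0x09,0x0b] = 21 d6 a8 21

  after D0: wrote 7B at 0x12 = 21d6a8c0d931f5
  after D1: wrote 6B at 0x13 = a08421d6a8c0
  after D2: wrote 2B at 0x0a = 8421
  after D3: wrote 3B at 0x11 = 842131
query mem[0x12]=0x21, mem[0x16]=0xd6, mem[0x09]=0xa8, mem[0x0b]=0x21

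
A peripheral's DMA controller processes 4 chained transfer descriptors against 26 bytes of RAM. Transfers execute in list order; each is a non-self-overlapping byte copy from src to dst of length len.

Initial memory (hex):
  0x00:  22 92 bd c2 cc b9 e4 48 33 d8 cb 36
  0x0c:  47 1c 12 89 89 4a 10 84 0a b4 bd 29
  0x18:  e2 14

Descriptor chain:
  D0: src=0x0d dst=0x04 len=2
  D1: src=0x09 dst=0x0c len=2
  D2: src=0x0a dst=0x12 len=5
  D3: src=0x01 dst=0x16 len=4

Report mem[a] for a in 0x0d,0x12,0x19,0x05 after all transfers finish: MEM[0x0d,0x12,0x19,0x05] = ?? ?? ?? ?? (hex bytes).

  after D0: wrote 2B at 0x04 = 1c12
  after D1: wrote 2B at 0x0c = d8cb
  after D2: wrote 5B at 0x12 = cb36d8cb12
  after D3: wrote 4B at 0x16 = 92bdc21c
query mem[0x0d]=0xcb, mem[0x12]=0xcb, mem[0x19]=0x1c, mem[0x05]=0x12

MEM[0x0d,0x12,0x19,0x05] = cb cb 1c 12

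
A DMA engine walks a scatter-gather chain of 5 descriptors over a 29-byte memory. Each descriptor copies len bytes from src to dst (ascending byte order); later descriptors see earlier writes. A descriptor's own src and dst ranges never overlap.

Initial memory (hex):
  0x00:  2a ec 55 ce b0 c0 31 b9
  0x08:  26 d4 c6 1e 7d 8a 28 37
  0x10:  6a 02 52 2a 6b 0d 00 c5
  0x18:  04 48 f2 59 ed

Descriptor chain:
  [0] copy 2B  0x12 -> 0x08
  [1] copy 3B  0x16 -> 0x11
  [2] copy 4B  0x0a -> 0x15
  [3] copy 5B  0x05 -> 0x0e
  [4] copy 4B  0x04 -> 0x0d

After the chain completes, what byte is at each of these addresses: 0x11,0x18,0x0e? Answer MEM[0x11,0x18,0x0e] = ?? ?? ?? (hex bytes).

MEM[0x11,0x18,0x0e] = 52 8a c0

[0] 0x12->0x08 len=2 : 52 2a
[1] 0x16->0x11 len=3 : 00 c5 04
[2] 0x0a->0x15 len=4 : c6 1e 7d 8a
[3] 0x05->0x0e len=5 : c0 31 b9 52 2a
[4] 0x04->0x0d len=4 : b0 c0 31 b9
query mem[0x11]=0x52, mem[0x18]=0x8a, mem[0x0e]=0xc0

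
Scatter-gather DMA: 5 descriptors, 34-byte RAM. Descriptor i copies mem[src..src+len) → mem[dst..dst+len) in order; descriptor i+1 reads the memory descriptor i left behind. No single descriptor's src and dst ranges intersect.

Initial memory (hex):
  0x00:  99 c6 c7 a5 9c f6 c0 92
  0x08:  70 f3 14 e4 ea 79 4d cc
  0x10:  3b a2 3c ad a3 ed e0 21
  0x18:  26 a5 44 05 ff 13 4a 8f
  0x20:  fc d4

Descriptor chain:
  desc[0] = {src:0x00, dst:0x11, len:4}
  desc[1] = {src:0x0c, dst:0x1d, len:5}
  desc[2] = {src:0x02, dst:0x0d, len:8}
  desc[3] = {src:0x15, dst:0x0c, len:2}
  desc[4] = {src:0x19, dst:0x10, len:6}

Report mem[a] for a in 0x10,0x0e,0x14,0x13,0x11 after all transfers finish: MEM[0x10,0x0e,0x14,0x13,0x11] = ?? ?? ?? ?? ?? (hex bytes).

MEM[0x10,0x0e,0x14,0x13,0x11] = a5 a5 ea ff 44

D0: mem[0x11..0x14] <- [99 c6 c7 a5]
D1: mem[0x1d..0x21] <- [ea 79 4d cc 3b]
D2: mem[0x0d..0x14] <- [c7 a5 9c f6 c0 92 70 f3]
D3: mem[0x0c..0x0d] <- [ed e0]
D4: mem[0x10..0x15] <- [a5 44 05 ff ea 79]
query mem[0x10]=0xa5, mem[0x0e]=0xa5, mem[0x14]=0xea, mem[0x13]=0xff, mem[0x11]=0x44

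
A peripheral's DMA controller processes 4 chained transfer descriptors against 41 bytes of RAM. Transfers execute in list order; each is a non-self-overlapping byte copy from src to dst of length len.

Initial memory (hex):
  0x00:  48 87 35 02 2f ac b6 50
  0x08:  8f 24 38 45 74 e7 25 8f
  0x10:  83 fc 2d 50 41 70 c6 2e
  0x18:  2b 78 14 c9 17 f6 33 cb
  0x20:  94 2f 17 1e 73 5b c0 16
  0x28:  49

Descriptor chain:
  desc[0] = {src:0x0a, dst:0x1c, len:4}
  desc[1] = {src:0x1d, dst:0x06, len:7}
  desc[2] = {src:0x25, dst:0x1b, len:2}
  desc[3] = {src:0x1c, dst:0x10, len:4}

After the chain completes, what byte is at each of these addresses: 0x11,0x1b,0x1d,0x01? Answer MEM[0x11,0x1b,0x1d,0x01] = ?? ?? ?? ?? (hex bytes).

MEM[0x11,0x1b,0x1d,0x01] = 45 5b 45 87

[0] 0x0a->0x1c len=4 : 38 45 74 e7
[1] 0x1d->0x06 len=7 : 45 74 e7 94 2f 17 1e
[2] 0x25->0x1b len=2 : 5b c0
[3] 0x1c->0x10 len=4 : c0 45 74 e7
query mem[0x11]=0x45, mem[0x1b]=0x5b, mem[0x1d]=0x45, mem[0x01]=0x87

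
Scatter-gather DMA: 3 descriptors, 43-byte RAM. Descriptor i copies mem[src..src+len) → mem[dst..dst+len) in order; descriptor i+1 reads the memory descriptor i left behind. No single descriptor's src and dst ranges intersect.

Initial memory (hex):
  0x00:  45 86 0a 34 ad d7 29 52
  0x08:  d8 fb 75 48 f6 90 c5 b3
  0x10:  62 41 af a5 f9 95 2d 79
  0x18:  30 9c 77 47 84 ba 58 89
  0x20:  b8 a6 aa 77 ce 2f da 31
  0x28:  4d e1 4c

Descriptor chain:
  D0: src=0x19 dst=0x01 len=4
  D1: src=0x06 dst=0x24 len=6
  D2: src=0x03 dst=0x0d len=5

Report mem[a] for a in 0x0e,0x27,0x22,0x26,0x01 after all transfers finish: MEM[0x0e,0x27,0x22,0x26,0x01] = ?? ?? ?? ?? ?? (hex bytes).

MEM[0x0e,0x27,0x22,0x26,0x01] = 84 fb aa d8 9c

D0: mem[0x01..0x04] <- [9c 77 47 84]
D1: mem[0x24..0x29] <- [29 52 d8 fb 75 48]
D2: mem[0x0d..0x11] <- [47 84 d7 29 52]
query mem[0x0e]=0x84, mem[0x27]=0xfb, mem[0x22]=0xaa, mem[0x26]=0xd8, mem[0x01]=0x9c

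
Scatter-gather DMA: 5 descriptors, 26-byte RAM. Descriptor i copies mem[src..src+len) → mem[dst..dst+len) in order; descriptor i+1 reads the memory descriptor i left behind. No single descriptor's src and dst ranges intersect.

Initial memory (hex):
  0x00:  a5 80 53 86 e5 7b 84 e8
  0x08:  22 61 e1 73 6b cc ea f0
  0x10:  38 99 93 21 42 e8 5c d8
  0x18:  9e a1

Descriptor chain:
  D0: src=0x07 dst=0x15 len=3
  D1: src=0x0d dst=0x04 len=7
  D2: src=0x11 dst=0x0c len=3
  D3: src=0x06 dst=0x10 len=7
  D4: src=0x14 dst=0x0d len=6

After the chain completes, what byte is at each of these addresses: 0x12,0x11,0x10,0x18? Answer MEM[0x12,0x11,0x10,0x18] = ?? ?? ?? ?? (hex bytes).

MEM[0x12,0x11,0x10,0x18] = a1 9e 61 9e

D0: mem[0x15..0x17] <- [e8 22 61]
D1: mem[0x04..0x0a] <- [cc ea f0 38 99 93 21]
D2: mem[0x0c..0x0e] <- [99 93 21]
D3: mem[0x10..0x16] <- [f0 38 99 93 21 73 99]
D4: mem[0x0d..0x12] <- [21 73 99 61 9e a1]
query mem[0x12]=0xa1, mem[0x11]=0x9e, mem[0x10]=0x61, mem[0x18]=0x9e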